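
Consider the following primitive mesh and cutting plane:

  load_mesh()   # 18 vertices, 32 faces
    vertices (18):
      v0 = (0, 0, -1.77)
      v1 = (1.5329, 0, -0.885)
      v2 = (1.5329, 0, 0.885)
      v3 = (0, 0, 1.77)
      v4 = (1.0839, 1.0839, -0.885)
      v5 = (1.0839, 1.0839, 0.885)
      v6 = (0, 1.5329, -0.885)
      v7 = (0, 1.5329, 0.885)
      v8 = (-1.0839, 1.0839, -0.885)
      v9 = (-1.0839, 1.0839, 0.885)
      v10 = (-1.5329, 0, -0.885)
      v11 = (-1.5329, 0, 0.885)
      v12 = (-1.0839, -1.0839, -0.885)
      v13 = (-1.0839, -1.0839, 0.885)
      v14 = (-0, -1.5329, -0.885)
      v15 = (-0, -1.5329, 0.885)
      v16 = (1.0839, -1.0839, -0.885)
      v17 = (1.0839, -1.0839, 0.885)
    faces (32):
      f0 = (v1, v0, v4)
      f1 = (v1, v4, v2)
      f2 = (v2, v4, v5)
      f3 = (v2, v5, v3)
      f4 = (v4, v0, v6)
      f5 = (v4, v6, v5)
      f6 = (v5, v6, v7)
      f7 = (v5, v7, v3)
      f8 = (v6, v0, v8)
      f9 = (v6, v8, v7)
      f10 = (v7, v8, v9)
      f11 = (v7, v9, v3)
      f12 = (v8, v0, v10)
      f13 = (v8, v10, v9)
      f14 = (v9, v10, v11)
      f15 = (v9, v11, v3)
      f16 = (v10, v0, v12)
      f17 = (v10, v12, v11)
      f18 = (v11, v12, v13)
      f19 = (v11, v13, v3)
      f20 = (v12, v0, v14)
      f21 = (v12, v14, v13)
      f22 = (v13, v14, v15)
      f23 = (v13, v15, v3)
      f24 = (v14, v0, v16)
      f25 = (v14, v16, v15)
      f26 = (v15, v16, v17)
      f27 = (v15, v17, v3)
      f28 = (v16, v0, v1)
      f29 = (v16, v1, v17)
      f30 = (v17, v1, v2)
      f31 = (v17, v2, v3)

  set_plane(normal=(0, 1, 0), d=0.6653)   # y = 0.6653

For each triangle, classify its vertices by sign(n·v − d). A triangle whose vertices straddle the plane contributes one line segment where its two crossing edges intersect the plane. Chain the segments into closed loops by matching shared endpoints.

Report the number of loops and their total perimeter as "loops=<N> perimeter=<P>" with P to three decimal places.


Straddling triangles (12 of 32):
  (v1,v0,v4) [--+] → (0.6653, 0.6653, -1.22679)–(1.2573, 0.6653, -0.885)  len=0.6836
  (v1,v4,v2) [-+-] → (1.2573, 0.6653, -0.885)–(1.2573, 0.6653, -0.20143)  len=0.6836
  (v2,v4,v5) [-++] → (1.2573, 0.6653, -0.20143)–(1.2573, 0.6653, 0.885)  len=1.0864
  (v2,v5,v3) [-+-] → (1.2573, 0.6653, 0.885)–(0.6653, 0.6653, 1.22679)  len=0.6836
  (v4,v0,v6) [+-+] → (0.6653, 0.6653, -1.22679)–(0, 0.6653, -1.3859)  len=0.6841
  (v5,v7,v3) [++-] → (0, 0.6653, 1.3859)–(0.6653, 0.6653, 1.22679)  len=0.6841
  (v6,v0,v8) [+-+] → (0, 0.6653, -1.3859)–(-0.6653, 0.6653, -1.22679)  len=0.6841
  (v7,v9,v3) [++-] → (-0.6653, 0.6653, 1.22679)–(0, 0.6653, 1.3859)  len=0.6841
  (v8,v0,v10) [+--] → (-0.6653, 0.6653, -1.22679)–(-1.2573, 0.6653, -0.885)  len=0.6836
  (v8,v10,v9) [+-+] → (-1.2573, 0.6653, -0.885)–(-1.2573, 0.6653, 0.20143)  len=1.0864
  (v9,v10,v11) [+--] → (-1.2573, 0.6653, 0.20143)–(-1.2573, 0.6653, 0.885)  len=0.6836
  (v9,v11,v3) [+--] → (-1.2573, 0.6653, 0.885)–(-0.6653, 0.6653, 1.22679)  len=0.6836

Chained into 1 loop(s):
  loop 1: 12 segments, perimeter = 9.0106
Total perimeter = 9.011

loops=1 perimeter=9.011


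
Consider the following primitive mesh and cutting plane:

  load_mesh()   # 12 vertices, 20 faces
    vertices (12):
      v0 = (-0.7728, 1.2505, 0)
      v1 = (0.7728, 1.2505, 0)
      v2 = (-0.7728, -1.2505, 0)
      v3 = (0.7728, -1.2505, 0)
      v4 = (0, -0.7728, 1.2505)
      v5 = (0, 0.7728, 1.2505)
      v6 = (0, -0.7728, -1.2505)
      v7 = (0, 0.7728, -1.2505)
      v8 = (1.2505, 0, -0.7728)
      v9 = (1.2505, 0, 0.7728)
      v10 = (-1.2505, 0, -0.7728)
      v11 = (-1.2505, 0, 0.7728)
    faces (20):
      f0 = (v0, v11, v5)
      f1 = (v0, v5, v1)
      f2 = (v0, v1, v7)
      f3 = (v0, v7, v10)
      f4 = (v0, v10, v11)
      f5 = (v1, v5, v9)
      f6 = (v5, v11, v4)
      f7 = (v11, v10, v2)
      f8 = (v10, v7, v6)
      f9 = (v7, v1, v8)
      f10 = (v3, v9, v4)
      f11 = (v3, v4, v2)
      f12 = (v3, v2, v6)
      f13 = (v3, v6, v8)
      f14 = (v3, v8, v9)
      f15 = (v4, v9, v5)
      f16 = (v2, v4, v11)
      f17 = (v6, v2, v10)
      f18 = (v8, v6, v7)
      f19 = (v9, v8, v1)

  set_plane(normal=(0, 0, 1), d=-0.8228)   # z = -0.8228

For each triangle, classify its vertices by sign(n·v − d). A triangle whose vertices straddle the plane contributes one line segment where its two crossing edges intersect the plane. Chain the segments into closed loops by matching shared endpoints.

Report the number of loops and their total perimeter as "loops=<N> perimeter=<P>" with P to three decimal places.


loops=1 perimeter=6.219

Straddling triangles (8 of 20):
  (v0,v1,v7) [++-] → (0.264316, 0.936184, -0.8228)–(-0.264316, 0.936184, -0.8228)  len=0.5286
  (v0,v7,v10) [+-+] → (-0.264316, 0.936184, -0.8228)–(-1.11961, 0.0808876, -0.8228)  len=1.2096
  (v10,v7,v6) [+--] → (-1.11961, 0.0808876, -0.8228)–(-1.11961, -0.0808876, -0.8228)  len=0.1618
  (v7,v1,v8) [-++] → (0.264316, 0.936184, -0.8228)–(1.11961, 0.0808876, -0.8228)  len=1.2096
  (v3,v2,v6) [++-] → (-0.264316, -0.936184, -0.8228)–(0.264316, -0.936184, -0.8228)  len=0.5286
  (v3,v6,v8) [+-+] → (0.264316, -0.936184, -0.8228)–(1.11961, -0.0808876, -0.8228)  len=1.2096
  (v6,v2,v10) [-++] → (-0.264316, -0.936184, -0.8228)–(-1.11961, -0.0808876, -0.8228)  len=1.2096
  (v8,v6,v7) [+--] → (1.11961, -0.0808876, -0.8228)–(1.11961, 0.0808876, -0.8228)  len=0.1618

Chained into 1 loop(s):
  loop 1: 8 segments, perimeter = 6.2191
Total perimeter = 6.219


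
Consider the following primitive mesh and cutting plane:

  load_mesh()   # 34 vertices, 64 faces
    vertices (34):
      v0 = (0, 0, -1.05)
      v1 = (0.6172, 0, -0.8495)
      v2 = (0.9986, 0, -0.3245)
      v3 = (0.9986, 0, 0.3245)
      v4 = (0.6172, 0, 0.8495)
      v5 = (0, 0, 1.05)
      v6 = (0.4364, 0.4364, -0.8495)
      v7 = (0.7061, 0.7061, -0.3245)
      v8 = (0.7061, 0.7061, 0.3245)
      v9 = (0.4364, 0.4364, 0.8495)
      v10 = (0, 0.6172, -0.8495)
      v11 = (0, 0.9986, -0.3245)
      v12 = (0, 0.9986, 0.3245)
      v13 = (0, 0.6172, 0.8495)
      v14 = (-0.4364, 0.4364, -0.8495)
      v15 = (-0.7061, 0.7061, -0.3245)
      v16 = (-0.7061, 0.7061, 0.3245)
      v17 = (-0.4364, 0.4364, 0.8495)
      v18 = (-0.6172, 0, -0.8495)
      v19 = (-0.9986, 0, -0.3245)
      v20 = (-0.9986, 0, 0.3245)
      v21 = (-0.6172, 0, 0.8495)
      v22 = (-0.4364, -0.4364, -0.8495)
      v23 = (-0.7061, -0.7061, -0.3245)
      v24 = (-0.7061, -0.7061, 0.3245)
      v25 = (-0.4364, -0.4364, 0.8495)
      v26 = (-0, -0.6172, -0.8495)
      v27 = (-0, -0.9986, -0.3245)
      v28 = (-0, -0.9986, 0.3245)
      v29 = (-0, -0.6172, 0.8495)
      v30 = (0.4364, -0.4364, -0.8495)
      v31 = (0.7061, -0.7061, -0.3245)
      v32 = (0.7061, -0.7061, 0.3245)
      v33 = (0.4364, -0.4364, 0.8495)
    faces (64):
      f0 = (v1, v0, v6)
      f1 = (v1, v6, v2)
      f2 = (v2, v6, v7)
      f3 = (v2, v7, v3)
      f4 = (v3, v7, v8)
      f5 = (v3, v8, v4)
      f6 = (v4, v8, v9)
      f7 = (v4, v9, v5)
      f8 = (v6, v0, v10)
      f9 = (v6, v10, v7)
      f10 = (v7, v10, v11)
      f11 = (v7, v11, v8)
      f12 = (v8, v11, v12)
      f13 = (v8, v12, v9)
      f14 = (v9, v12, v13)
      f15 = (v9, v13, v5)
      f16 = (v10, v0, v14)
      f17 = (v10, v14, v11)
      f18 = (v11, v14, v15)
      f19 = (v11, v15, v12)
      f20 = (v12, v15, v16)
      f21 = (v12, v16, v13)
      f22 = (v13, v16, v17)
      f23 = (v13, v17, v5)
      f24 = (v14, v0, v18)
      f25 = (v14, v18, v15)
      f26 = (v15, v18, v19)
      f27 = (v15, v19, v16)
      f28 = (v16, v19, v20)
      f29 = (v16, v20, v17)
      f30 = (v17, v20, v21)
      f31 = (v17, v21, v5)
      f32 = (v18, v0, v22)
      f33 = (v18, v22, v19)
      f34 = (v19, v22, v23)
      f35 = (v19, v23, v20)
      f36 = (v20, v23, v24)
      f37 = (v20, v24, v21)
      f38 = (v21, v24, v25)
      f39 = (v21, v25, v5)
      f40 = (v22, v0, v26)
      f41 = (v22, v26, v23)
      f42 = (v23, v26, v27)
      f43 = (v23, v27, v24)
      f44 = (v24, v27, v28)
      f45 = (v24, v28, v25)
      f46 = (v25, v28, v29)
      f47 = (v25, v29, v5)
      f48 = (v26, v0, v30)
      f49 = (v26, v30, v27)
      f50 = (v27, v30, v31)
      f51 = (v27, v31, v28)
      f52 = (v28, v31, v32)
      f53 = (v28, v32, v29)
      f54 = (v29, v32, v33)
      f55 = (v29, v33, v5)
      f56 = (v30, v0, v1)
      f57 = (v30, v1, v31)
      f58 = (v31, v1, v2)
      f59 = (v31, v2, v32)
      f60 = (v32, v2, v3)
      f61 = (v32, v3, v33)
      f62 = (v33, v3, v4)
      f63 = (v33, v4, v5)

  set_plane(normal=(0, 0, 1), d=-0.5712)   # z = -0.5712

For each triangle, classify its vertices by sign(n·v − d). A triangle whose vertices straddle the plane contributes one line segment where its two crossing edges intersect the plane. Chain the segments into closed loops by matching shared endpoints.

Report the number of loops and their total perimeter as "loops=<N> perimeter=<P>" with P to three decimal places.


Straddling triangles (16 of 64):
  (v1,v6,v2) [--+] → (0.73442, 0.205066, -0.5712)–(0.819378, 0, -0.5712)  len=0.2220
  (v2,v6,v7) [+-+] → (0.73442, 0.205066, -0.5712)–(0.579367, 0.579367, -0.5712)  len=0.4051
  (v6,v10,v7) [--+] → (0.3743, 0.664325, -0.5712)–(0.579367, 0.579367, -0.5712)  len=0.2220
  (v7,v10,v11) [+-+] → (0.3743, 0.664325, -0.5712)–(0, 0.819378, -0.5712)  len=0.4051
  (v10,v14,v11) [--+] → (-0.205066, 0.73442, -0.5712)–(0, 0.819378, -0.5712)  len=0.2220
  (v11,v14,v15) [+-+] → (-0.205066, 0.73442, -0.5712)–(-0.579367, 0.579367, -0.5712)  len=0.4051
  (v14,v18,v15) [--+] → (-0.664325, 0.3743, -0.5712)–(-0.579367, 0.579367, -0.5712)  len=0.2220
  (v15,v18,v19) [+-+] → (-0.664325, 0.3743, -0.5712)–(-0.819378, 0, -0.5712)  len=0.4051
  (v18,v22,v19) [--+] → (-0.73442, -0.205066, -0.5712)–(-0.819378, 0, -0.5712)  len=0.2220
  (v19,v22,v23) [+-+] → (-0.73442, -0.205066, -0.5712)–(-0.579367, -0.579367, -0.5712)  len=0.4051
  (v22,v26,v23) [--+] → (-0.3743, -0.664325, -0.5712)–(-0.579367, -0.579367, -0.5712)  len=0.2220
  (v23,v26,v27) [+-+] → (-0.3743, -0.664325, -0.5712)–(0, -0.819378, -0.5712)  len=0.4051
  (v26,v30,v27) [--+] → (0.205066, -0.73442, -0.5712)–(0, -0.819378, -0.5712)  len=0.2220
  (v27,v30,v31) [+-+] → (0.205066, -0.73442, -0.5712)–(0.579367, -0.579367, -0.5712)  len=0.4051
  (v30,v1,v31) [--+] → (0.664325, -0.3743, -0.5712)–(0.579367, -0.579367, -0.5712)  len=0.2220
  (v31,v1,v2) [+-+] → (0.664325, -0.3743, -0.5712)–(0.819378, 0, -0.5712)  len=0.4051

Chained into 1 loop(s):
  loop 1: 16 segments, perimeter = 5.0169
Total perimeter = 5.017

loops=1 perimeter=5.017


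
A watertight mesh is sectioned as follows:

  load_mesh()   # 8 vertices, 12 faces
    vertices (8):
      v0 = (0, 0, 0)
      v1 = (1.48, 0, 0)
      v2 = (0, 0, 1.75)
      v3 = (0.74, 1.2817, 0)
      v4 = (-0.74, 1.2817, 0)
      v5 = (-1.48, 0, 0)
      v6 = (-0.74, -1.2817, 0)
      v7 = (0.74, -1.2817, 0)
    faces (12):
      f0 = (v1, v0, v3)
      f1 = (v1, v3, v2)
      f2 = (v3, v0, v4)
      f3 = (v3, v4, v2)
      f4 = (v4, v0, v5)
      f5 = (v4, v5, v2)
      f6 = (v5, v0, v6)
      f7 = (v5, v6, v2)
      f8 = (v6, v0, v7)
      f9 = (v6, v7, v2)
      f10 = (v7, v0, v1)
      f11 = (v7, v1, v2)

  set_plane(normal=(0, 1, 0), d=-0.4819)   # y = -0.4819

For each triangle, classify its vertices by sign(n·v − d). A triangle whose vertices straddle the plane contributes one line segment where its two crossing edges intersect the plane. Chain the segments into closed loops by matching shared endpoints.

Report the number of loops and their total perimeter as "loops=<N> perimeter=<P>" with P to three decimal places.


Straddling triangles (6 of 12):
  (v5,v0,v6) [++-] → (-0.278229, -0.4819, 0)–(-1.20177, -0.4819, 0)  len=0.9235
  (v5,v6,v2) [+-+] → (-1.20177, -0.4819, 0)–(-0.278229, -0.4819, 1.09203)  len=1.4302
  (v6,v0,v7) [-+-] → (-0.278229, -0.4819, 0)–(0.278229, -0.4819, 0)  len=0.5565
  (v6,v7,v2) [--+] → (0.278229, -0.4819, 1.09203)–(-0.278229, -0.4819, 1.09203)  len=0.5565
  (v7,v0,v1) [-++] → (0.278229, -0.4819, 0)–(1.20177, -0.4819, 0)  len=0.9235
  (v7,v1,v2) [-++] → (1.20177, -0.4819, 0)–(0.278229, -0.4819, 1.09203)  len=1.4302

Chained into 1 loop(s):
  loop 1: 6 segments, perimeter = 5.8204
Total perimeter = 5.820

loops=1 perimeter=5.820


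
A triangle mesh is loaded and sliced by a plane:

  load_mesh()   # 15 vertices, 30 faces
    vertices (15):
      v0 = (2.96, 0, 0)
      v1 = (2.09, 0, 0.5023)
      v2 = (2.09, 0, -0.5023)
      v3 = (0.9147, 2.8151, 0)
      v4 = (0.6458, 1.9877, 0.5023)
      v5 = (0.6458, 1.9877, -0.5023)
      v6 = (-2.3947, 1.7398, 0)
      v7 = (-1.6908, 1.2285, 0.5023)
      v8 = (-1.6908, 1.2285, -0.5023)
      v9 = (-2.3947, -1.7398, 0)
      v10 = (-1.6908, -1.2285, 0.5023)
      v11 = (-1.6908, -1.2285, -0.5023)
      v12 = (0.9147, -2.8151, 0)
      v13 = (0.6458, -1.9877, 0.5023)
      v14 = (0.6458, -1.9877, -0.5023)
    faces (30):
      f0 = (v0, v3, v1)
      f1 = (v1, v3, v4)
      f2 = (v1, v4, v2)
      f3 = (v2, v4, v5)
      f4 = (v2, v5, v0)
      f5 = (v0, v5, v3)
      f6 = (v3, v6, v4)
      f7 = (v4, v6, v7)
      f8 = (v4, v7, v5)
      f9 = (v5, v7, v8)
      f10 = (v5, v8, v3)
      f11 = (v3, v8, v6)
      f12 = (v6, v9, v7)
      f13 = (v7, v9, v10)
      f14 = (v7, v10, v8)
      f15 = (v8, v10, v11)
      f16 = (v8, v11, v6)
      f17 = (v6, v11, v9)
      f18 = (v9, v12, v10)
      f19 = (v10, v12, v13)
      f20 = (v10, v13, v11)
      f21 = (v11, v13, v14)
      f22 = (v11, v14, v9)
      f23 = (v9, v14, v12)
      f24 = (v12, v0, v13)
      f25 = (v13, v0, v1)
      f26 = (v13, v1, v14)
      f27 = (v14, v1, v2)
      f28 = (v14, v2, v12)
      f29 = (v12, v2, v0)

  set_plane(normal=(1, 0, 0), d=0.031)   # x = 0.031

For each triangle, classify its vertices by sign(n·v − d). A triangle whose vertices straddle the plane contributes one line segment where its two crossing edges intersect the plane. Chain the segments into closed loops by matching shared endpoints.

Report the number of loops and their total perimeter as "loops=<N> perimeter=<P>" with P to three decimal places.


loops=2 perimeter=5.587

Straddling triangles (12 of 30):
  (v3,v6,v4) [+-+] → (0.031, 2.52797, 0)–(0.031, 1.93757, 0.400733)  len=0.7135
  (v4,v6,v7) [+--] → (0.031, 1.93757, 0.400733)–(0.031, 1.78794, 0.5023)  len=0.1808
  (v4,v7,v5) [+-+] → (0.031, 1.78794, 0.5023)–(0.031, 1.78794, -0.237972)  len=0.7403
  (v5,v7,v8) [+--] → (0.031, 1.78794, -0.237972)–(0.031, 1.78794, -0.5023)  len=0.2643
  (v5,v8,v3) [+-+] → (0.031, 1.78794, -0.5023)–(0.031, 2.27698, -0.170364)  len=0.5910
  (v3,v8,v6) [+--] → (0.031, 2.27698, -0.170364)–(0.031, 2.52797, 0)  len=0.3033
  (v9,v12,v10) [-+-] → (0.031, -2.52797, 0)–(0.031, -2.27698, 0.170364)  len=0.3033
  (v10,v12,v13) [-++] → (0.031, -2.27698, 0.170364)–(0.031, -1.78794, 0.5023)  len=0.5910
  (v10,v13,v11) [-+-] → (0.031, -1.78794, 0.5023)–(0.031, -1.78794, 0.237972)  len=0.2643
  (v11,v13,v14) [-++] → (0.031, -1.78794, 0.237972)–(0.031, -1.78794, -0.5023)  len=0.7403
  (v11,v14,v9) [-+-] → (0.031, -1.78794, -0.5023)–(0.031, -1.93757, -0.400733)  len=0.1808
  (v9,v14,v12) [-++] → (0.031, -1.93757, -0.400733)–(0.031, -2.52797, 0)  len=0.7135

Chained into 2 loop(s):
  loop 1: 6 segments, perimeter = 2.7934
  loop 2: 6 segments, perimeter = 2.7934
Total perimeter = 5.587


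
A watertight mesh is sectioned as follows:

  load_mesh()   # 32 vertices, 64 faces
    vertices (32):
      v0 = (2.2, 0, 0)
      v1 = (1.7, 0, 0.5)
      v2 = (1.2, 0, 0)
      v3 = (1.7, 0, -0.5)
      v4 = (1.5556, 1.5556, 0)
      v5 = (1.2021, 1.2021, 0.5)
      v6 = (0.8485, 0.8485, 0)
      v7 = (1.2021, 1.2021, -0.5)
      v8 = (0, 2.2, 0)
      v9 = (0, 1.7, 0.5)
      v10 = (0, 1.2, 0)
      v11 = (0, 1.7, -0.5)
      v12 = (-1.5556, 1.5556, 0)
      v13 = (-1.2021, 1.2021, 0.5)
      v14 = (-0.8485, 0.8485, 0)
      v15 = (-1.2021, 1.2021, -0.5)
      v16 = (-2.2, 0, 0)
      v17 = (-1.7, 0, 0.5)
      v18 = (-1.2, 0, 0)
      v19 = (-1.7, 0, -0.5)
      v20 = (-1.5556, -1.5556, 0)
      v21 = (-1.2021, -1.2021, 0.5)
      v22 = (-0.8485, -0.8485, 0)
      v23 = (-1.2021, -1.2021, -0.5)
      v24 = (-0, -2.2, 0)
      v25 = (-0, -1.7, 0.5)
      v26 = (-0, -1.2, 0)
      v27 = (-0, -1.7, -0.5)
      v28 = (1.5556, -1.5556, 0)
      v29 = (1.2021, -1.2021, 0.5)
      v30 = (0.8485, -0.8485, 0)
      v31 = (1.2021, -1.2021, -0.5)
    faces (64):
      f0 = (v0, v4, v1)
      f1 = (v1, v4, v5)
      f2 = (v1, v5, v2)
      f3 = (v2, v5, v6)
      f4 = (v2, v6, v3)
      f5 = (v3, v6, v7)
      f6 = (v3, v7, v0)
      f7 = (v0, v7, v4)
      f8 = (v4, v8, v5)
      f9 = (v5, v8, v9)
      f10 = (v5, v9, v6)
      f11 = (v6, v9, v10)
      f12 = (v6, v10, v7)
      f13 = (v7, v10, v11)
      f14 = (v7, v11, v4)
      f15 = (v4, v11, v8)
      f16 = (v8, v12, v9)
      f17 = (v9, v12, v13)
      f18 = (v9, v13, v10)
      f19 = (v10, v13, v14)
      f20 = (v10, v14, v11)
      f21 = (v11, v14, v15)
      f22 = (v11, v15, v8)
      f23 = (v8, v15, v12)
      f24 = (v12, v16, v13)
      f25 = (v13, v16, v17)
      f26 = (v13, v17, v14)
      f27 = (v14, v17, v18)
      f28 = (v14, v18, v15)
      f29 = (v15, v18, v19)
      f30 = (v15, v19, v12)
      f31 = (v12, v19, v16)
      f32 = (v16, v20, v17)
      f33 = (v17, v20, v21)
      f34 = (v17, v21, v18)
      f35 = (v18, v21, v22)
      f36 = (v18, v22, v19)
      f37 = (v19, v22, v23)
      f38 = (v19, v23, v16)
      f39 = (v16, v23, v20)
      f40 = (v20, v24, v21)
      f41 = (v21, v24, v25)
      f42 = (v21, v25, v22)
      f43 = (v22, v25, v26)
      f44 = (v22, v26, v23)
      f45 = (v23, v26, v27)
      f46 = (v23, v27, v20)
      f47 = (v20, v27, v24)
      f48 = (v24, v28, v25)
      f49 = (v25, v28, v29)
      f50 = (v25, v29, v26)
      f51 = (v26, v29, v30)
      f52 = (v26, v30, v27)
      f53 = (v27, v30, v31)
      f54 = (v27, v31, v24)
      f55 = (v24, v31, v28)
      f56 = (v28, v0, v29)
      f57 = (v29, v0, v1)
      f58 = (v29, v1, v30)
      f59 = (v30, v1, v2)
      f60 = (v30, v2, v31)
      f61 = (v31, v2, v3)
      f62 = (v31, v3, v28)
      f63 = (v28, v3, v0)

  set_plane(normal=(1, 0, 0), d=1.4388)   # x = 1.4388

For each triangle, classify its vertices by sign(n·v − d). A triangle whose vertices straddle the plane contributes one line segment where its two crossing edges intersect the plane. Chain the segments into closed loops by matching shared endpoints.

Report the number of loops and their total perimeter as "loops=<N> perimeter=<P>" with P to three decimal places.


loops=1 perimeter=7.164

Straddling triangles (18 of 64):
  (v1,v4,v5) [++-] → (1.4388, 1.4388, 0.165205)–(1.4388, 0.630626, 0.5)  len=0.8748
  (v1,v5,v2) [+--] → (1.4388, 0.630626, 0.5)–(1.4388, 0, 0.2388)  len=0.6826
  (v2,v6,v3) [--+] → (1.4388, 0.26028, -0.346624)–(1.4388, 0, -0.2388)  len=0.2817
  (v3,v6,v7) [+--] → (1.4388, 0.26028, -0.346624)–(1.4388, 0.630626, -0.5)  len=0.4008
  (v3,v7,v0) [+-+] → (1.4388, 0.630626, -0.5)–(1.4388, 0.916964, -0.381401)  len=0.3099
  (v0,v7,v4) [+-+] → (1.4388, 0.916964, -0.381401)–(1.4388, 1.4388, -0.165205)  len=0.5648
  (v4,v8,v5) [+--] → (1.4388, 1.60398, 0)–(1.4388, 1.4388, 0.165205)  len=0.2336
  (v7,v11,v4) [--+] → (1.4388, 1.56644, -0.0375418)–(1.4388, 1.4388, -0.165205)  len=0.1805
  (v4,v11,v8) [+--] → (1.4388, 1.56644, -0.0375418)–(1.4388, 1.60398, 0)  len=0.0531
  (v24,v28,v25) [-+-] → (1.4388, -1.60398, 0)–(1.4388, -1.56644, 0.0375418)  len=0.0531
  (v25,v28,v29) [-+-] → (1.4388, -1.56644, 0.0375418)–(1.4388, -1.4388, 0.165205)  len=0.1805
  (v24,v31,v28) [--+] → (1.4388, -1.4388, -0.165205)–(1.4388, -1.60398, 0)  len=0.2336
  (v28,v0,v29) [++-] → (1.4388, -0.916964, 0.381401)–(1.4388, -1.4388, 0.165205)  len=0.5648
  (v29,v0,v1) [-++] → (1.4388, -0.916964, 0.381401)–(1.4388, -0.630626, 0.5)  len=0.3099
  (v29,v1,v30) [-+-] → (1.4388, -0.630626, 0.5)–(1.4388, -0.26028, 0.346624)  len=0.4008
  (v30,v1,v2) [-+-] → (1.4388, -0.26028, 0.346624)–(1.4388, 0, 0.2388)  len=0.2817
  (v31,v2,v3) [--+] → (1.4388, 0, -0.2388)–(1.4388, -0.630626, -0.5)  len=0.6826
  (v31,v3,v28) [-++] → (1.4388, -0.630626, -0.5)–(1.4388, -1.4388, -0.165205)  len=0.8748

Chained into 1 loop(s):
  loop 1: 18 segments, perimeter = 7.1639
Total perimeter = 7.164


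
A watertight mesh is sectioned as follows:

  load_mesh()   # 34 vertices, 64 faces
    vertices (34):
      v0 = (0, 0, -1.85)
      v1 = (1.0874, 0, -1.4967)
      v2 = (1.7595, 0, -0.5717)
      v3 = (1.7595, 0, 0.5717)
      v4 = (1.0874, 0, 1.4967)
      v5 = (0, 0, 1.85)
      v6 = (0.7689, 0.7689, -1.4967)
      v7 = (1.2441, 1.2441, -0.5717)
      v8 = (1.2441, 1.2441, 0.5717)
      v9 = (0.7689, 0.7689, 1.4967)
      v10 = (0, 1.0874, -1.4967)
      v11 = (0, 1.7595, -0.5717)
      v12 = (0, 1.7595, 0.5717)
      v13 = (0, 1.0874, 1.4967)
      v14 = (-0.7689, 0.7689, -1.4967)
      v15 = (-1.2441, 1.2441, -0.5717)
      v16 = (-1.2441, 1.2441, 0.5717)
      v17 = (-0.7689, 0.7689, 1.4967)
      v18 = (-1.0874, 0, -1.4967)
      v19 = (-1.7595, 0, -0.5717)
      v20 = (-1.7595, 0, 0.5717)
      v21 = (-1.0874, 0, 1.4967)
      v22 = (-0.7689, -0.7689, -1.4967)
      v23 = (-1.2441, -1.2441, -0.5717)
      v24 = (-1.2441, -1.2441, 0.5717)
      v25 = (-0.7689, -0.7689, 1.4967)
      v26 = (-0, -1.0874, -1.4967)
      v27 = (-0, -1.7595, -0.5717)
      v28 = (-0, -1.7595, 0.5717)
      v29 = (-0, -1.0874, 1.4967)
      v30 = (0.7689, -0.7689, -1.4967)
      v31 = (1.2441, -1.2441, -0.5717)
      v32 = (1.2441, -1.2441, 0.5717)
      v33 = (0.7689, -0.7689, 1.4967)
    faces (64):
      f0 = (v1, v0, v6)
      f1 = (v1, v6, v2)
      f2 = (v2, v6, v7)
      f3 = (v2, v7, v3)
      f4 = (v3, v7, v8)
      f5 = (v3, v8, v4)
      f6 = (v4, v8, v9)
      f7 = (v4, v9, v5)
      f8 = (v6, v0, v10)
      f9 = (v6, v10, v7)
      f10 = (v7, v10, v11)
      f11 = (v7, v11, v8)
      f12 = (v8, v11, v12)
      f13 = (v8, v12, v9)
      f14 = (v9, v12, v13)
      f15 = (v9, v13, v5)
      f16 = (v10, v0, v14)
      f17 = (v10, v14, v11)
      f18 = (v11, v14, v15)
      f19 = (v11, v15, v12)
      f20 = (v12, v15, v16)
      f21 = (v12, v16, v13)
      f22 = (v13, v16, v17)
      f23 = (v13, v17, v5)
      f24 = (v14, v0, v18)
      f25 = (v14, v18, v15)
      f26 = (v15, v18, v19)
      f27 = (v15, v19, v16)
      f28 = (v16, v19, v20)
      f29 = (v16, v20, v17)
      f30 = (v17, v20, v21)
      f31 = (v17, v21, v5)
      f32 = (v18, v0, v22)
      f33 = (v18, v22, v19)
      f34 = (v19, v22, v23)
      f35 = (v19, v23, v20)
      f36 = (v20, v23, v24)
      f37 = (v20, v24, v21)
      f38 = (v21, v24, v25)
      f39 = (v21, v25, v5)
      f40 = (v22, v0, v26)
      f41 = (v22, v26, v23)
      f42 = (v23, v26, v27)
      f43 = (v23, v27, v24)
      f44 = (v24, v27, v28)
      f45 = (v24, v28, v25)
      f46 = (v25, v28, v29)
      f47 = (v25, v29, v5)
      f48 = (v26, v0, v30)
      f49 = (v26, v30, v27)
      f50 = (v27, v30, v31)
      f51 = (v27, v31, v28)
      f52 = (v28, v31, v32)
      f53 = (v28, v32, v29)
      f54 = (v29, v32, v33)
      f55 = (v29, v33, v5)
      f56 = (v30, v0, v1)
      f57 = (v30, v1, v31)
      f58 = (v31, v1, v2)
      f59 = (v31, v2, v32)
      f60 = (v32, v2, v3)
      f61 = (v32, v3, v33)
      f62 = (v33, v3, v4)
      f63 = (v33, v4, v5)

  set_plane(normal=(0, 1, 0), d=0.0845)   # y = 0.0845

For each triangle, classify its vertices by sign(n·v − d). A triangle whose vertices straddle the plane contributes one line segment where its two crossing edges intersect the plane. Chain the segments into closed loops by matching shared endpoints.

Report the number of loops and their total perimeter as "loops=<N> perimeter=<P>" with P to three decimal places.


Straddling triangles (20 of 64):
  (v1,v0,v6) [--+] → (0.0845, 0.0845, -1.81117)–(1.0524, 0.0845, -1.4967)  len=1.0177
  (v1,v6,v2) [-+-] → (1.0524, 0.0845, -1.4967)–(1.65064, 0.0845, -0.673355)  len=1.0177
  (v2,v6,v7) [-++] → (1.65064, 0.0845, -0.673355)–(1.72449, 0.0845, -0.5717)  len=0.1257
  (v2,v7,v3) [-+-] → (1.72449, 0.0845, -0.5717)–(1.72449, 0.0845, 0.49404)  len=1.0657
  (v3,v7,v8) [-++] → (1.72449, 0.0845, 0.49404)–(1.72449, 0.0845, 0.5717)  len=0.0777
  (v3,v8,v4) [-+-] → (1.72449, 0.0845, 0.5717)–(1.09804, 0.0845, 1.43387)  len=1.0657
  (v4,v8,v9) [-++] → (1.09804, 0.0845, 1.43387)–(1.0524, 0.0845, 1.4967)  len=0.0777
  (v4,v9,v5) [-+-] → (1.0524, 0.0845, 1.4967)–(0.0845, 0.0845, 1.81117)  len=1.0177
  (v6,v0,v10) [+-+] → (0.0845, 0.0845, -1.81117)–(0, 0.0845, -1.82255)  len=0.0853
  (v9,v13,v5) [++-] → (0, 0.0845, 1.82255)–(0.0845, 0.0845, 1.81117)  len=0.0853
  (v10,v0,v14) [+-+] → (0, 0.0845, -1.82255)–(-0.0845, 0.0845, -1.81117)  len=0.0853
  (v13,v17,v5) [++-] → (-0.0845, 0.0845, 1.81117)–(0, 0.0845, 1.82255)  len=0.0853
  (v14,v0,v18) [+--] → (-0.0845, 0.0845, -1.81117)–(-1.0524, 0.0845, -1.4967)  len=1.0177
  (v14,v18,v15) [+-+] → (-1.0524, 0.0845, -1.4967)–(-1.09804, 0.0845, -1.43387)  len=0.0777
  (v15,v18,v19) [+--] → (-1.09804, 0.0845, -1.43387)–(-1.72449, 0.0845, -0.5717)  len=1.0657
  (v15,v19,v16) [+-+] → (-1.72449, 0.0845, -0.5717)–(-1.72449, 0.0845, -0.49404)  len=0.0777
  (v16,v19,v20) [+--] → (-1.72449, 0.0845, -0.49404)–(-1.72449, 0.0845, 0.5717)  len=1.0657
  (v16,v20,v17) [+-+] → (-1.72449, 0.0845, 0.5717)–(-1.65064, 0.0845, 0.673355)  len=0.1257
  (v17,v20,v21) [+--] → (-1.65064, 0.0845, 0.673355)–(-1.0524, 0.0845, 1.4967)  len=1.0177
  (v17,v21,v5) [+--] → (-1.0524, 0.0845, 1.4967)–(-0.0845, 0.0845, 1.81117)  len=1.0177

Chained into 1 loop(s):
  loop 1: 20 segments, perimeter = 11.2722
Total perimeter = 11.272

loops=1 perimeter=11.272


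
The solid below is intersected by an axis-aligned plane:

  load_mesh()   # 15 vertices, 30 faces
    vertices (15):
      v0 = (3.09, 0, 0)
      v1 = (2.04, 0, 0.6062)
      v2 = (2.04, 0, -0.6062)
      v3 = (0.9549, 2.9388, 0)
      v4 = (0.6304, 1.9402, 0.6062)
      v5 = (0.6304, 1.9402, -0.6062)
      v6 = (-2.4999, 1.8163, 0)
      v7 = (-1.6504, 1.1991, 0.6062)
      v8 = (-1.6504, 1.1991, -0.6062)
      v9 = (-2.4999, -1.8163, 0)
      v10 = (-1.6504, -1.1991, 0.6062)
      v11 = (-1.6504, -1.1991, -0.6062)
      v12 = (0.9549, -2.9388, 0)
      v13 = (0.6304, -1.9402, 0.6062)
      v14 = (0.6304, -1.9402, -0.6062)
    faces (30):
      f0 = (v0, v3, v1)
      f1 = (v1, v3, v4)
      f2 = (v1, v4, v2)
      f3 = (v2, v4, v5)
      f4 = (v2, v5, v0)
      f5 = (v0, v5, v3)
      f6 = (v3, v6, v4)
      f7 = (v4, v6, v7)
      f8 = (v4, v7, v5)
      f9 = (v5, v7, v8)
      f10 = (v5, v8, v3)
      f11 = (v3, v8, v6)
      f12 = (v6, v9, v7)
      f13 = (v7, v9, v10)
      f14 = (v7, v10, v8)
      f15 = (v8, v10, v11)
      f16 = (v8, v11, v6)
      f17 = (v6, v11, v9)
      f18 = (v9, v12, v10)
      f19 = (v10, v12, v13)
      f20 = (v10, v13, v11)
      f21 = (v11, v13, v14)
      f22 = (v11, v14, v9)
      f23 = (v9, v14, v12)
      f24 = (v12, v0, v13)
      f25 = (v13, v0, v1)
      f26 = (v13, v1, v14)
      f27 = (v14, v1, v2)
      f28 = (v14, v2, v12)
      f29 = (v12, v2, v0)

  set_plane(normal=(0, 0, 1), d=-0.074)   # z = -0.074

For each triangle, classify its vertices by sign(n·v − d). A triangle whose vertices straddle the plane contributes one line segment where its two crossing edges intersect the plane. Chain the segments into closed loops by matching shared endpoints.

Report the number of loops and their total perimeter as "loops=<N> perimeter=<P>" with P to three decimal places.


Straddling triangles (20 of 30):
  (v1,v4,v2) [++-] → (1.42124, 0.851678, -0.074)–(2.04, 0, -0.074)  len=1.0527
  (v2,v4,v5) [-+-] → (1.42124, 0.851678, -0.074)–(0.6304, 1.9402, -0.074)  len=1.3455
  (v2,v5,v0) [--+] → (2.78975, 0.236844, -0.074)–(2.96182, 0, -0.074)  len=0.2928
  (v0,v5,v3) [+-+] → (2.78975, 0.236844, -0.074)–(0.915288, 2.8169, -0.074)  len=3.1891
  (v4,v7,v5) [++-] → (-0.370789, 1.61488, -0.074)–(0.6304, 1.9402, -0.074)  len=1.0527
  (v5,v7,v8) [-+-] → (-0.370789, 1.61488, -0.074)–(-1.6504, 1.1991, -0.074)  len=1.3455
  (v5,v8,v3) [--+] → (0.636866, 2.72643, -0.074)–(0.915288, 2.8169, -0.074)  len=0.2928
  (v3,v8,v6) [+-+] → (0.636866, 2.72643, -0.074)–(-2.3962, 1.74096, -0.074)  len=3.1891
  (v7,v10,v8) [++-] → (-1.6504, 0.146376, -0.074)–(-1.6504, 1.1991, -0.074)  len=1.0527
  (v8,v10,v11) [-+-] → (-1.6504, 0.146376, -0.074)–(-1.6504, -1.1991, -0.074)  len=1.3455
  (v8,v11,v6) [--+] → (-2.3962, 1.4482, -0.074)–(-2.3962, 1.74096, -0.074)  len=0.2928
  (v6,v11,v9) [+-+] → (-2.3962, 1.4482, -0.074)–(-2.3962, -1.74096, -0.074)  len=3.1892
  (v10,v13,v11) [++-] → (-0.649211, -1.52442, -0.074)–(-1.6504, -1.1991, -0.074)  len=1.0527
  (v11,v13,v14) [-+-] → (-0.649211, -1.52442, -0.074)–(0.6304, -1.9402, -0.074)  len=1.3455
  (v11,v14,v9) [--+] → (-2.11778, -1.83142, -0.074)–(-2.3962, -1.74096, -0.074)  len=0.2928
  (v9,v14,v12) [+-+] → (-2.11778, -1.83142, -0.074)–(0.915288, -2.8169, -0.074)  len=3.1891
  (v13,v1,v14) [++-] → (1.24916, -1.08852, -0.074)–(0.6304, -1.9402, -0.074)  len=1.0527
  (v14,v1,v2) [-+-] → (1.24916, -1.08852, -0.074)–(2.04, 0, -0.074)  len=1.3455
  (v14,v2,v12) [--+] → (1.08736, -2.58006, -0.074)–(0.915288, -2.8169, -0.074)  len=0.2928
  (v12,v2,v0) [+-+] → (1.08736, -2.58006, -0.074)–(2.96182, 0, -0.074)  len=3.1891

Chained into 2 loop(s):
  loop 1: 10 segments, perimeter = 11.9910
  loop 2: 10 segments, perimeter = 17.4094
Total perimeter = 29.400

loops=2 perimeter=29.400


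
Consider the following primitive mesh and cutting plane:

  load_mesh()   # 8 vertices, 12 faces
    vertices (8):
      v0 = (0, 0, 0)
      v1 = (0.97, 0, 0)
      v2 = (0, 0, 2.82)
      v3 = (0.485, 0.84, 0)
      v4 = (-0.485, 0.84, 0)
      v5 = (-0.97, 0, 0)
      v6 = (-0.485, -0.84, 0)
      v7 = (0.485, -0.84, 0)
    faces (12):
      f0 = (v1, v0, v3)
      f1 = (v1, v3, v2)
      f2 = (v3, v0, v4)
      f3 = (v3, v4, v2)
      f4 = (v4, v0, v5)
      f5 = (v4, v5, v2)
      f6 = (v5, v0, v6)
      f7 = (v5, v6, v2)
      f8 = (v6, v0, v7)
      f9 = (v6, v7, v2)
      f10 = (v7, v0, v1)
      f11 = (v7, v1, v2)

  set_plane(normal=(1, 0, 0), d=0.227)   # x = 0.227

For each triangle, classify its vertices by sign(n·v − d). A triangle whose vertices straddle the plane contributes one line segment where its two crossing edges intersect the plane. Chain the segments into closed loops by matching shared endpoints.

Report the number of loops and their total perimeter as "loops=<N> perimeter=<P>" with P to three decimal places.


loops=1 perimeter=6.347

Straddling triangles (8 of 12):
  (v1,v0,v3) [+-+] → (0.227, 0, 0)–(0.227, 0.393155, 0)  len=0.3932
  (v1,v3,v2) [++-] → (0.227, 0.393155, 1.50012)–(0.227, 0, 2.16006)  len=0.7682
  (v3,v0,v4) [+--] → (0.227, 0.393155, 0)–(0.227, 0.84, 0)  len=0.4468
  (v3,v4,v2) [+--] → (0.227, 0.84, 0)–(0.227, 0.393155, 1.50012)  len=1.5653
  (v6,v0,v7) [--+] → (0.227, -0.393155, 0)–(0.227, -0.84, 0)  len=0.4468
  (v6,v7,v2) [-+-] → (0.227, -0.84, 0)–(0.227, -0.393155, 1.50012)  len=1.5653
  (v7,v0,v1) [+-+] → (0.227, -0.393155, 0)–(0.227, 0, 0)  len=0.3932
  (v7,v1,v2) [++-] → (0.227, 0, 2.16006)–(0.227, -0.393155, 1.50012)  len=0.7682

Chained into 1 loop(s):
  loop 1: 8 segments, perimeter = 6.3469
Total perimeter = 6.347


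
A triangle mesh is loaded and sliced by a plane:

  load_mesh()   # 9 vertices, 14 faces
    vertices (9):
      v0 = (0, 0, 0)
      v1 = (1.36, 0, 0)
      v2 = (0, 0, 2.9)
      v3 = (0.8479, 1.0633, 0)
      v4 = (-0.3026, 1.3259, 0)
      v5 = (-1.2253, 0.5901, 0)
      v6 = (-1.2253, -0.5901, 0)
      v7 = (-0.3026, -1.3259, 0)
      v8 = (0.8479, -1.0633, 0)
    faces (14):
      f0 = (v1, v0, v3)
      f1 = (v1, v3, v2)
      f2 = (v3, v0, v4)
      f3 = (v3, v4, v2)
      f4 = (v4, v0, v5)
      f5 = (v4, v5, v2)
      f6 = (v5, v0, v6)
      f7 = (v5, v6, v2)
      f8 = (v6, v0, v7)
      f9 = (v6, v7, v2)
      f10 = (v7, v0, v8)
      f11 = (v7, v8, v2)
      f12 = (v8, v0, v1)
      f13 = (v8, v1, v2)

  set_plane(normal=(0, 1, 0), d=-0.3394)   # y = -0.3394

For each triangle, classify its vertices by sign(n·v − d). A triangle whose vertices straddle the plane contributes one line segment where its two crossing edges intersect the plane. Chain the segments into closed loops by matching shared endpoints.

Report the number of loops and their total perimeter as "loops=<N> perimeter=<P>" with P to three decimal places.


Straddling triangles (8 of 14):
  (v5,v0,v6) [++-] → (-0.70474, -0.3394, 0)–(-1.2253, -0.3394, 0)  len=0.5206
  (v5,v6,v2) [+-+] → (-1.2253, -0.3394, 0)–(-0.70474, -0.3394, 1.23205)  len=1.3375
  (v6,v0,v7) [-+-] → (-0.70474, -0.3394, 0)–(-0.0774587, -0.3394, 0)  len=0.6273
  (v6,v7,v2) [--+] → (-0.0774587, -0.3394, 2.15767)–(-0.70474, -0.3394, 1.23205)  len=1.1181
  (v7,v0,v8) [-+-] → (-0.0774587, -0.3394, 0)–(0.270645, -0.3394, 0)  len=0.3481
  (v7,v8,v2) [--+] → (0.270645, -0.3394, 1.97433)–(-0.0774587, -0.3394, 2.15767)  len=0.3934
  (v8,v0,v1) [-++] → (0.270645, -0.3394, 0)–(1.19654, -0.3394, 0)  len=0.9259
  (v8,v1,v2) [-++] → (1.19654, -0.3394, 0)–(0.270645, -0.3394, 1.97433)  len=2.1807

Chained into 1 loop(s):
  loop 1: 8 segments, perimeter = 7.4516
Total perimeter = 7.452

loops=1 perimeter=7.452


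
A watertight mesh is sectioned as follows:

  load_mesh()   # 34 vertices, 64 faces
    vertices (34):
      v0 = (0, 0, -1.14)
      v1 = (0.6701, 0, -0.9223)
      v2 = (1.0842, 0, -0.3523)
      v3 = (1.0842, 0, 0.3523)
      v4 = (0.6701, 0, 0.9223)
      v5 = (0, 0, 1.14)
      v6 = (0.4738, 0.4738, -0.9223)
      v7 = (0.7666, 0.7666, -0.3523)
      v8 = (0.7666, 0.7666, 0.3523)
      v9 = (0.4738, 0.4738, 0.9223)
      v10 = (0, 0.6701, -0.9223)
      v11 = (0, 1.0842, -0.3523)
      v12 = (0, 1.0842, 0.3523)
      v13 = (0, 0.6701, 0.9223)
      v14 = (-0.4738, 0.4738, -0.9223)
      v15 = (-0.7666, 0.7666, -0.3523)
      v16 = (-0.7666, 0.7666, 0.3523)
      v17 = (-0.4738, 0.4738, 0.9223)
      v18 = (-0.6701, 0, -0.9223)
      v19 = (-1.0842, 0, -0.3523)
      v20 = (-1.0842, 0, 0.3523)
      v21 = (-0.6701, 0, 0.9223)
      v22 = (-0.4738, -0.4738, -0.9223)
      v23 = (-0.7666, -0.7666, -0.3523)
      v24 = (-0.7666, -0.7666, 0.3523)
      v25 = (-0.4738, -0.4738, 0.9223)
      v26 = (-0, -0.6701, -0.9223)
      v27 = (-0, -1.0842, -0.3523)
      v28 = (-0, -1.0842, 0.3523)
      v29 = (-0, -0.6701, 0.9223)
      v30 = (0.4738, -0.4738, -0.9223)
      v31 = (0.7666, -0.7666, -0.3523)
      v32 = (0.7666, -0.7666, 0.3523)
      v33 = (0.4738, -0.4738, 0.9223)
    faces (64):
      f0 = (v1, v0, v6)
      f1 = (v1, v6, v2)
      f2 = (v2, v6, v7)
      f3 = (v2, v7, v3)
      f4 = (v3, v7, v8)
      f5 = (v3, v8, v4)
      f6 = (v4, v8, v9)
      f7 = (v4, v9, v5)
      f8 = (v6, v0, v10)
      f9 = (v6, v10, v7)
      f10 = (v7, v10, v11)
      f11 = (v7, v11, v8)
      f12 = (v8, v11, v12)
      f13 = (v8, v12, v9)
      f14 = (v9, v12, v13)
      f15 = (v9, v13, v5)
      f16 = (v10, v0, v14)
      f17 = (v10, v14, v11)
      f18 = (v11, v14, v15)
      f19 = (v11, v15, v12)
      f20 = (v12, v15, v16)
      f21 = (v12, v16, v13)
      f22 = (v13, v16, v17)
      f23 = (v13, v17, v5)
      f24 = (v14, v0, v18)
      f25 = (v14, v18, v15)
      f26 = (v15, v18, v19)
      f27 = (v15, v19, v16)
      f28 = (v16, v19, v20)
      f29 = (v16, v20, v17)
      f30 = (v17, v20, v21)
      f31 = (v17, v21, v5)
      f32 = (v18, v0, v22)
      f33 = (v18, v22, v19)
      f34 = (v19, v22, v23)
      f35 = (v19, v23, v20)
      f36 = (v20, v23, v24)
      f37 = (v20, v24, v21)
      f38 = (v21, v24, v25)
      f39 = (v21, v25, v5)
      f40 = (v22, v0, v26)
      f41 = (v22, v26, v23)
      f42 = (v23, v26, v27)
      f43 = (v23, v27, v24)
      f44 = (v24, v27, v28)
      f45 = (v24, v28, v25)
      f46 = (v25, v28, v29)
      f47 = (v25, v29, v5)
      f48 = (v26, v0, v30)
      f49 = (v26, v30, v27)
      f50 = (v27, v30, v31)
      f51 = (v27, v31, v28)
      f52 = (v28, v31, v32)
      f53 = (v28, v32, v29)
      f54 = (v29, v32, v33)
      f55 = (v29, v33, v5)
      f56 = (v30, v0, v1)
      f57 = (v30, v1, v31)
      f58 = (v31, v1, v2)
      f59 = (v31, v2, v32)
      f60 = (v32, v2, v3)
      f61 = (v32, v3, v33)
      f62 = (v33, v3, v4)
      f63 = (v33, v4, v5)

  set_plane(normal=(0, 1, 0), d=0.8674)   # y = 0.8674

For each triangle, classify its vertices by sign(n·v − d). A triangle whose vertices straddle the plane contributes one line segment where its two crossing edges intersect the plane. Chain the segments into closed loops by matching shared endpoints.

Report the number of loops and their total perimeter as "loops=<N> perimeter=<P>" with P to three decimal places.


Straddling triangles (10 of 64):
  (v7,v10,v11) [--+] → (0, 0.8674, -0.650721)–(0.523296, 0.8674, -0.3523)  len=0.6024
  (v7,v11,v8) [-+-] → (0.523296, 0.8674, -0.3523)–(0.523296, 0.8674, 0.128674)  len=0.4810
  (v8,v11,v12) [-++] → (0.523296, 0.8674, 0.128674)–(0.523296, 0.8674, 0.3523)  len=0.2236
  (v8,v12,v9) [-+-] → (0.523296, 0.8674, 0.3523)–(0.168283, 0.8674, 0.554751)  len=0.4087
  (v9,v12,v13) [-+-] → (0.168283, 0.8674, 0.554751)–(0, 0.8674, 0.650721)  len=0.1937
  (v10,v14,v11) [--+] → (-0.168283, 0.8674, -0.554751)–(0, 0.8674, -0.650721)  len=0.1937
  (v11,v14,v15) [+--] → (-0.168283, 0.8674, -0.554751)–(-0.523296, 0.8674, -0.3523)  len=0.4087
  (v11,v15,v12) [+-+] → (-0.523296, 0.8674, -0.3523)–(-0.523296, 0.8674, -0.128674)  len=0.2236
  (v12,v15,v16) [+--] → (-0.523296, 0.8674, -0.128674)–(-0.523296, 0.8674, 0.3523)  len=0.4810
  (v12,v16,v13) [+--] → (-0.523296, 0.8674, 0.3523)–(0, 0.8674, 0.650721)  len=0.6024

Chained into 1 loop(s):
  loop 1: 10 segments, perimeter = 3.8188
Total perimeter = 3.819

loops=1 perimeter=3.819


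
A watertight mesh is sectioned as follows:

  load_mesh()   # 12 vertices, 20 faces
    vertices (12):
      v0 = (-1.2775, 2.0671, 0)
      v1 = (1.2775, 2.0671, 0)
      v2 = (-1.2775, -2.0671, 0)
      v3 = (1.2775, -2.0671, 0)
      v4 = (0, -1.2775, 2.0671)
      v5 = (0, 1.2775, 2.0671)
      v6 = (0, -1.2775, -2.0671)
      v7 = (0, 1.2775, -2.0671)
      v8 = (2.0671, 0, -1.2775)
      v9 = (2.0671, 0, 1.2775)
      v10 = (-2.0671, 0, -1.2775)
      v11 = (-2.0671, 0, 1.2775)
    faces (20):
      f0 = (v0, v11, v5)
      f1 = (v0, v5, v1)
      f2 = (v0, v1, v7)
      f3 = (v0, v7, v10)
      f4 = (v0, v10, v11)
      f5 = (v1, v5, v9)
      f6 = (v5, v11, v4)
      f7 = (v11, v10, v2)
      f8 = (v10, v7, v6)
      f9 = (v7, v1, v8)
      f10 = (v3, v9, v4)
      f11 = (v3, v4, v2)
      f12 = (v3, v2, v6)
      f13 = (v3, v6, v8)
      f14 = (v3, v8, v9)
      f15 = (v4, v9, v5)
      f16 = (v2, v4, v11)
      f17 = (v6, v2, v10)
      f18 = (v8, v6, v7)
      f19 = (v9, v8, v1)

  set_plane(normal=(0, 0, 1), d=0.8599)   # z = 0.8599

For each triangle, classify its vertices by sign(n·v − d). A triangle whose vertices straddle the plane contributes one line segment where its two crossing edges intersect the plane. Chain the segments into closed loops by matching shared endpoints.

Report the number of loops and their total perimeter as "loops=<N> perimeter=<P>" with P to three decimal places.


Straddling triangles (10 of 20):
  (v0,v11,v5) [-++] → (-1.80899, 0.675711, 0.8599)–(-0.746068, 1.73863, 0.8599)  len=1.5032
  (v0,v5,v1) [-+-] → (-0.746068, 1.73863, 0.8599)–(0.746068, 1.73863, 0.8599)  len=1.4921
  (v0,v10,v11) [--+] → (-2.0671, 0, 0.8599)–(-1.80899, 0.675711, 0.8599)  len=0.7233
  (v1,v5,v9) [-++] → (0.746068, 1.73863, 0.8599)–(1.80899, 0.675711, 0.8599)  len=1.5032
  (v11,v10,v2) [+--] → (-2.0671, 0, 0.8599)–(-1.80899, -0.675711, 0.8599)  len=0.7233
  (v3,v9,v4) [-++] → (1.80899, -0.675711, 0.8599)–(0.746068, -1.73863, 0.8599)  len=1.5032
  (v3,v4,v2) [-+-] → (0.746068, -1.73863, 0.8599)–(-0.746068, -1.73863, 0.8599)  len=1.4921
  (v3,v8,v9) [--+] → (2.0671, 0, 0.8599)–(1.80899, -0.675711, 0.8599)  len=0.7233
  (v2,v4,v11) [-++] → (-0.746068, -1.73863, 0.8599)–(-1.80899, -0.675711, 0.8599)  len=1.5032
  (v9,v8,v1) [+--] → (2.0671, 0, 0.8599)–(1.80899, 0.675711, 0.8599)  len=0.7233

Chained into 1 loop(s):
  loop 1: 10 segments, perimeter = 11.8904
Total perimeter = 11.890

loops=1 perimeter=11.890
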